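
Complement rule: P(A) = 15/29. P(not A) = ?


P(A') = 1 - P(A) = 1 - 15/29 = 14/29

14/29


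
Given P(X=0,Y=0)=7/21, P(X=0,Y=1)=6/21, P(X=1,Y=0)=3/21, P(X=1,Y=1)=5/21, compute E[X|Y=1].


P(Y=1) = 11/21
E[X|Y=1] = (0*6 + 1*5)/11 = 5/11

5/11


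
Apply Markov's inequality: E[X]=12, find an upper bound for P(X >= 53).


Markov: P(X >= a) <= E[X]/a
P(X >= 53) <= 12/53

12/53


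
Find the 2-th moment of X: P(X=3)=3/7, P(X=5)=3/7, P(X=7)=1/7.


E[X^2] = sum(x^2 * P(x))
= 9*3/7 + 25*3/7 + 49*1/7
= 151/7

151/7


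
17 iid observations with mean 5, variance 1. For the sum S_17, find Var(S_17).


By independence, Var(S_n) = n*Var(X_1) = 17*1 = 17

17


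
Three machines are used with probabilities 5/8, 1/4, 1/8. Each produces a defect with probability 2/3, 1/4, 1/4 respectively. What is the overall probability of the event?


P(A) = P(A|B1)P(B1) + P(A|B2)P(B2) + P(A|B3)P(B3)
= 2/3*5/8 + 1/4*1/4 + 1/4*1/8
= 5/12 + 1/16 + 1/32 = 49/96

49/96


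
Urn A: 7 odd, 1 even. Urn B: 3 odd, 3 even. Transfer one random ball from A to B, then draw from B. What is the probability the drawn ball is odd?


P(transfer odd) = 7/8; P(transfer even) = 1/8
If odd transferred: Urn II has 4 odd of 7, so P(odd|odd moved) = 4/7
If even transferred: Urn II has 3 odd of 7, so P(odd|even moved) = 3/7
By total probability: P(odd) = 7/8*4/7 + 1/8*3/7 = 31/56

31/56


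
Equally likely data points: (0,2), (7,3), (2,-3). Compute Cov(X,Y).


E[X]=3, E[Y]=2/3, E[XY]=5
Cov(X,Y) = E[XY] - E[X]E[Y] = 5 - 3*2/3 = 3

3


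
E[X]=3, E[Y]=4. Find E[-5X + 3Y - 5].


E[-5X + 3Y - 5] = -5*E[X] + 3*E[Y] - 5
= (-5)*(3) + (3)*(4) + (-5)
= -15 + 12 - 5 = -8

-8


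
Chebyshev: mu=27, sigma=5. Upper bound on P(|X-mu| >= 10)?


k = 10/5 = 2
Chebyshev: P(|X-mu| >= k*sigma) <= 1/k^2 = 1/2^2 = 1/4

1/4


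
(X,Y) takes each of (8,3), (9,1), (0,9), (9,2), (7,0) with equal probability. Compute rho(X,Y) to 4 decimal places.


Cov(X,Y) = -9.6000, Var(X) = 11.4400, Var(Y) = 10.0000
rho = Cov/(sqrt(VarX)*sqrt(VarY)) = -0.8975

-0.8975


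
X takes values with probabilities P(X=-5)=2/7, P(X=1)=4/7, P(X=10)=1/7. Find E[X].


E[X] = sum(x * P(x))
= -5*2/7 + 1*4/7 + 10*1/7
= 4/7

4/7


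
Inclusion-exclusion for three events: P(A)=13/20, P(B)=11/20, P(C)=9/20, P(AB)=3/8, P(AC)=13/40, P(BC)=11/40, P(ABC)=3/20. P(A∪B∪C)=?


P(A∪B∪C) = P(A)+P(B)+P(C) - P(AB)-P(AC)-P(BC) + P(ABC)
= 13/20+11/20+9/20 - 3/8-13/40-11/40 + 3/20
= 33/40

33/40


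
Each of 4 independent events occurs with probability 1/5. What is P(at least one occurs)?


P(at least one) = 1 - P(none)
P(none) = (1 - 1/5)^4 = (4/5)^4 = 256/625
P(at least one) = 1 - 256/625 = 369/625

369/625


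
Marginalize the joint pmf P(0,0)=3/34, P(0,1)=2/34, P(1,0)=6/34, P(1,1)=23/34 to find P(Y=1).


P(Y=1) = P(0,1)+P(1,1) = 2/34 + 23/34 = 25/34

25/34


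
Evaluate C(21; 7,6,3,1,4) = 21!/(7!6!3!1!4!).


21! = 51090942171709440000
Denominator: 7!=5040 * 6!=720 * 3!=6 * 1!=1 * 4!=24
Coefficient = 51090942171709440000 / 522547200 = 97772875200

97772875200


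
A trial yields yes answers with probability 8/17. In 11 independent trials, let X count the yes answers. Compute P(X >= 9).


P(X>=9) = P(X=9) + P(X=10) + P(X=11)
= 597939978240/34271896307633 + 106300440576/34271896307633 + 8589934592/34271896307633
= 712830353408/34271896307633

712830353408/34271896307633


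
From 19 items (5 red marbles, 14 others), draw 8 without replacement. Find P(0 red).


P(X=0) = C(5,0)*C(14,8) / C(19,8)
= 1*3003 / 75582
= 3003/75582 = 77/1938

77/1938


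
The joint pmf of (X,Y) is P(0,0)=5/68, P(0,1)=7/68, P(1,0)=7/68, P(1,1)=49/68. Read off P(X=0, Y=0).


Read from table: P(X=0, Y=0) = 5/68

5/68


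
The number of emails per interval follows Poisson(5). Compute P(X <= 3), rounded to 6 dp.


P(X<=3) = e^(-5)*5^0/0! + e^(-5)*5^1/1! + e^(-5)*5^2/2! + e^(-5)*5^3/3!
≈ 0.0067379470 + 0.0336897350 + 0.0842243375 + 0.1403738958
= 0.2650259153
≈ 0.265026

0.265026


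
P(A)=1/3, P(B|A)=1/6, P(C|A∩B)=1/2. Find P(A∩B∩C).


P(A∩B∩C) = P(A) * P(B|A) * P(C|A∩B)
= 1/3 * 1/6 * 1/2
= 1/18 * 1/2 = 1/36

1/36


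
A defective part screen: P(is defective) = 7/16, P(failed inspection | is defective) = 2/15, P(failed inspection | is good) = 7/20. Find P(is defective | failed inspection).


P(A) = P(A|B)P(B) + P(A|B')P(B') = 2/15*7/16 + 7/20*9/16 = 49/192
P(B|A) = P(A|B)P(B)/P(A) = (7/120)/(49/192) = 8/35

8/35


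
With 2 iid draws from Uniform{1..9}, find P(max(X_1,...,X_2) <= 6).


P(max <= 6) = P(all X_i <= 6) = (P(X_1 <= 6))^2
= (6/9)^2 = (2/3)^2 = 4/9

4/9


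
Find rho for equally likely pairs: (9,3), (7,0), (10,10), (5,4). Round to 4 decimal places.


Cov(X,Y) = 3.8125, Var(X) = 3.6875, Var(Y) = 13.1875
rho = Cov/(sqrt(VarX)*sqrt(VarY)) = 0.5467

0.5467


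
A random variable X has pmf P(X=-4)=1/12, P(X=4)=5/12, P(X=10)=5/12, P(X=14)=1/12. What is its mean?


E[X] = sum(x * P(x))
= -4*1/12 + 4*5/12 + 10*5/12 + 14*1/12
= 20/3

20/3


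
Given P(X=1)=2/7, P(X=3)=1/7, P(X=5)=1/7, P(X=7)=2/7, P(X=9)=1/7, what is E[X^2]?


E[X^2] = sum(g(x)*P(x))
= 1*2/7 + 9*1/7 + 25*1/7 + 49*2/7 + 81*1/7
= 215/7

215/7


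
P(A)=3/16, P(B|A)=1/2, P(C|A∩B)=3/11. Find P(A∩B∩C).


P(A∩B∩C) = P(A) * P(B|A) * P(C|A∩B)
= 3/16 * 1/2 * 3/11
= 3/32 * 3/11 = 9/352

9/352


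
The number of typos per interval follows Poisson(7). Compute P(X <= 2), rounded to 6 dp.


P(X<=2) = e^(-7)*7^0/0! + e^(-7)*7^1/1! + e^(-7)*7^2/2!
≈ 0.0009118820 + 0.0063831738 + 0.0223411082
= 0.0296361640
≈ 0.029636

0.029636


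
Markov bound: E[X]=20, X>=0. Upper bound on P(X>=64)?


Markov: P(X >= a) <= E[X]/a
P(X >= 64) <= 20/64 = 5/16

5/16


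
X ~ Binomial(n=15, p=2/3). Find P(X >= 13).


P(X>=13) = P(X=13) + P(X=14) + P(X=15)
= 286720/4782969 + 81920/4782969 + 32768/14348907
= 1138688/14348907

1138688/14348907


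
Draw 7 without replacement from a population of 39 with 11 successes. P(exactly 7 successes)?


P(X=7) = C(11,7)*C(28,0) / C(39,7)
= 330*1 / 15380937
= 330/15380937 = 10/466089

10/466089


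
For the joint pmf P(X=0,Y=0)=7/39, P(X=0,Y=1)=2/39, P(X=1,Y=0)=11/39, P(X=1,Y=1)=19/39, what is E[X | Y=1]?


P(Y=1) = 21/39
E[X|Y=1] = (0*2 + 1*19)/21 = 19/21

19/21


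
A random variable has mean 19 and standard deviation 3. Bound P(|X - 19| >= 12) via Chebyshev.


k = 12/3 = 4
Chebyshev: P(|X-mu| >= k*sigma) <= 1/k^2 = 1/4^2 = 1/16

1/16


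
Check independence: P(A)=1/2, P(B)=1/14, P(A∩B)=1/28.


P(A)*P(B) = 1/2*1/14 = 1/28
P(A∩B) = 1/28, which equals P(A)P(B), so independent

Yes, A and B are independent


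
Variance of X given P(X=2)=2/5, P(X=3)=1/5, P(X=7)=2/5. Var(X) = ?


E[X] = 21/5, E[X^2] = 23
Var(X) = E[X^2] - (E[X])^2 = 23 - (21/5)^2 = 134/25

134/25


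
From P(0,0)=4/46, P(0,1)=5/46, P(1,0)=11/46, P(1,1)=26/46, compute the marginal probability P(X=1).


P(X=1) = P(1,0)+P(1,1) = 11/46 + 26/46 = 37/46

37/46


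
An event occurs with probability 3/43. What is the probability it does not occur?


P(A') = 1 - P(A) = 1 - 3/43 = 40/43

40/43


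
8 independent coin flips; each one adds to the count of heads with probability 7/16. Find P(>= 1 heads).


P(at least one) = 1 - P(none)
P(none) = (1 - 7/16)^8 = (9/16)^8 = 43046721/4294967296
P(at least one) = 1 - 43046721/4294967296 = 4251920575/4294967296

4251920575/4294967296


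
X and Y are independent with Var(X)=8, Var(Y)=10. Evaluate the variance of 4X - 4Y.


Independence => Cov(X,Y)=0
Var(4X - 4Y) = 4^2*Var(X) + (-4)^2*Var(Y)
= 16*8 + 16*10 = 288

288


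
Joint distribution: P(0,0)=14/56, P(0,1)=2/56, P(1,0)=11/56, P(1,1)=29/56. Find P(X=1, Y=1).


Read from table: P(X=1, Y=1) = 29/56

29/56


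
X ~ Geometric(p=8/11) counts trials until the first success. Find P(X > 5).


P(X > 5) = P(first 5 trials all fail) = (1-p)^5 = (3/11)^5 = 243/161051

243/161051


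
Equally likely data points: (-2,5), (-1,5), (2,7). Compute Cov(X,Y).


E[X]=-1/3, E[Y]=17/3, E[XY]=-1/3
Cov(X,Y) = E[XY] - E[X]E[Y] = -1/3 + 1/3*17/3 = 14/9

14/9


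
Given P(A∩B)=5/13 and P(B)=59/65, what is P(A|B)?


P(A|B) = P(A∩B)/P(B) = (25/65)/(59/65) = 25/59

25/59


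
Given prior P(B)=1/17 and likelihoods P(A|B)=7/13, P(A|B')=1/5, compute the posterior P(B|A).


P(A) = P(A|B)P(B) + P(A|B')P(B') = 7/13*1/17 + 1/5*16/17 = 243/1105
P(B|A) = P(A|B)P(B)/P(A) = (7/221)/(243/1105) = 35/243

35/243


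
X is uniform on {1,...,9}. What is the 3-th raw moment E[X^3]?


E[X^3] = (1/9) * sum(x^3 for x=1..9)
= 2025/9 = 225

225


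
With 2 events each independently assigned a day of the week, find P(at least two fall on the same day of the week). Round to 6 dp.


P(all different) = prod((7-i)/7 for i=0..1) = 0.857143
P(at least one match) = 1 - 0.857143 = 0.142857

0.142857


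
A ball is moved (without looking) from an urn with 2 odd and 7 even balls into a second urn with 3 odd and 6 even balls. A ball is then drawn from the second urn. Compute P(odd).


P(transfer odd) = 2/9; P(transfer even) = 7/9
If odd transferred: Urn II has 4 odd of 10, so P(odd|odd moved) = 2/5
If even transferred: Urn II has 3 odd of 10, so P(odd|even moved) = 3/10
By total probability: P(odd) = 2/9*2/5 + 7/9*3/10 = 29/90

29/90


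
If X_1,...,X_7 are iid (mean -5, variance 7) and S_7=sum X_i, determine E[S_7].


E[S_n] = n*E[X_1] = 7*-5 = -35

-35


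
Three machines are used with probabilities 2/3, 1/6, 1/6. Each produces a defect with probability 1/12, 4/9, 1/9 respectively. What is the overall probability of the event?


P(A) = P(A|B1)P(B1) + P(A|B2)P(B2) + P(A|B3)P(B3)
= 1/12*2/3 + 4/9*1/6 + 1/9*1/6
= 1/18 + 2/27 + 1/54 = 4/27

4/27


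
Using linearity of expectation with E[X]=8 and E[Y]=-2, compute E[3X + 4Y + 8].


E[3X + 4Y + 8] = 3*E[X] + 4*E[Y] + 8
= (3)*(8) + (4)*(-2) + (8)
= 24 - 8 + 8 = 24

24


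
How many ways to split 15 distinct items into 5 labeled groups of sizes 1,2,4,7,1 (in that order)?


15! = 1307674368000
Denominator: 1!=1 * 2!=2 * 4!=24 * 7!=5040 * 1!=1
Coefficient = 1307674368000 / 241920 = 5405400

5405400


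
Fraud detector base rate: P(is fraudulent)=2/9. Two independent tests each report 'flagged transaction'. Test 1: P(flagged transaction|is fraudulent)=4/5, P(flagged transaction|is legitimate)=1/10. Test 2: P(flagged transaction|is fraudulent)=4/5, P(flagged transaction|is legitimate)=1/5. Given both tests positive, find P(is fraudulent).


After test 1: P(+) = 4/5*2/9 + 1/10*7/9 = 23/90
P(B|+) = (8/45)/(23/90) = 16/23
After test 2 (use post1 as new prior): P(+) = 4/5*16/23 + 1/5*7/23 = 71/115
P(B|+,+) = (64/115)/(71/115) = 64/71

64/71


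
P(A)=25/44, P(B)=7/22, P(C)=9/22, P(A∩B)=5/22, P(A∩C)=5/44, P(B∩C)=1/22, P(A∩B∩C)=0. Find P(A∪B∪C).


P(A∪B∪C) = P(A)+P(B)+P(C) - P(AB)-P(AC)-P(BC) + P(ABC)
= 25/44+7/22+9/22 - 5/22-5/44-1/22 + 0
= 10/11

10/11


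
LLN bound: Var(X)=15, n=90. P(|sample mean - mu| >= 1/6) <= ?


Var(Xbar) = Var(X)/n = 15/90
Chebyshev: P(|Xbar-mu| >= 1/6) <= Var(Xbar)/(1/6)^2 = (1/6)/(1/36) = 6
Bound exceeds 1, so trivial bound: 1

1


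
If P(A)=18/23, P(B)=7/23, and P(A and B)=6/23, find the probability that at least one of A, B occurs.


P(A∪B) = P(A) + P(B) - P(A∩B)
= 18/23 + 7/23 - 6/23 = 19/23

19/23


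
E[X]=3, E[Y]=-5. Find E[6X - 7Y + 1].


E[6X - 7Y + 1] = 6*E[X] - 7*E[Y] + 1
= (6)*(3) + (-7)*(-5) + (1)
= 18 + 35 + 1 = 54

54


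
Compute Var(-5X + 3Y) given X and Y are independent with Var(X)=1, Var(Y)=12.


Independence => Cov(X,Y)=0
Var(-5X + 3Y) = (-5)^2*Var(X) + 3^2*Var(Y)
= 25*1 + 9*12 = 133

133


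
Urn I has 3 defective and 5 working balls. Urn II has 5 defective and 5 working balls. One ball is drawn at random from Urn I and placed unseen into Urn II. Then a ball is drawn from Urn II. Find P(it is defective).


P(transfer defective) = 3/8; P(transfer working) = 5/8
If defective transferred: Urn II has 6 defective of 11, so P(defective|defective moved) = 6/11
If working transferred: Urn II has 5 defective of 11, so P(defective|working moved) = 5/11
By total probability: P(defective) = 3/8*6/11 + 5/8*5/11 = 43/88

43/88


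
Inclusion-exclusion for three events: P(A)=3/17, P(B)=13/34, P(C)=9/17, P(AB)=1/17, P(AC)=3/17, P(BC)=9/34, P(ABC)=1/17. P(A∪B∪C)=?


P(A∪B∪C) = P(A)+P(B)+P(C) - P(AB)-P(AC)-P(BC) + P(ABC)
= 3/17+13/34+9/17 - 1/17-3/17-9/34 + 1/17
= 11/17

11/17


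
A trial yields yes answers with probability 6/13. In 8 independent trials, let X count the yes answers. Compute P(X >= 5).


P(X>=5) = P(X=5) + P(X=6) + P(X=7) + P(X=8)
= 149361408/815730721 + 64012032/815730721 + 15676416/815730721 + 1679616/815730721
= 230729472/815730721

230729472/815730721


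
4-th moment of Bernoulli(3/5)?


For Bernoulli: X in {0,1}
E[X^4] = 0^4*(1-3/5) + 1^4*3/5 = 3/5

3/5


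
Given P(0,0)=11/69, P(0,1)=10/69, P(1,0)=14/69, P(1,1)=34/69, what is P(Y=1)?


P(Y=1) = P(0,1)+P(1,1) = 10/69 + 34/69 = 44/69

44/69


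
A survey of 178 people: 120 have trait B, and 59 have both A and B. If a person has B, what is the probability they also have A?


P(A|B) = P(A∩B)/P(B) = (59/178)/(120/178) = 59/120

59/120


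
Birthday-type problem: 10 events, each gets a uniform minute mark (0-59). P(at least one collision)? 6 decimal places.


P(all different) = prod((60-i)/60 for i=0..9) = 0.452468
P(at least one match) = 1 - 0.452468 = 0.547532

0.547532


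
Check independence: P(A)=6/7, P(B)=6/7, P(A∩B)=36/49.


P(A)*P(B) = 6/7*6/7 = 36/49
P(A∩B) = 36/49, which equals P(A)P(B), so independent

Yes, A and B are independent


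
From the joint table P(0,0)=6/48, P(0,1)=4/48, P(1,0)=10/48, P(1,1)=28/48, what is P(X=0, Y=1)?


Read from table: P(X=0, Y=1) = 4/48 = 1/12

1/12


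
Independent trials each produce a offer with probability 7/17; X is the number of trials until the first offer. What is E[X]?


For geometric (trials until first success), E[X] = 1/p = 1/(7/17) = 17/7

17/7


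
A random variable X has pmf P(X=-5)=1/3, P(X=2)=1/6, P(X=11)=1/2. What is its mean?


E[X] = sum(x * P(x))
= -5*1/3 + 2*1/6 + 11*1/2
= 25/6

25/6


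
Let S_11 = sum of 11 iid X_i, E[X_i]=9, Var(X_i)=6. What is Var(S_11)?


By independence, Var(S_n) = n*Var(X_1) = 11*6 = 66

66


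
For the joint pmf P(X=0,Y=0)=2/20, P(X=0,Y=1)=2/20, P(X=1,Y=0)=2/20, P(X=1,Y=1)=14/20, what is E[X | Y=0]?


P(Y=0) = 4/20
E[X|Y=0] = (0*2 + 1*2)/4 = 2/4 = 1/2

1/2


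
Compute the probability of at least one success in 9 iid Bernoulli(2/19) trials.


P(at least one) = 1 - P(none)
P(none) = (1 - 2/19)^9 = (17/19)^9 = 118587876497/322687697779
P(at least one) = 1 - 118587876497/322687697779 = 204099821282/322687697779

204099821282/322687697779


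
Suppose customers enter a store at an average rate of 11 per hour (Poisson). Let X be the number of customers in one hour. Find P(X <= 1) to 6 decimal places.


P(X<=1) = e^(-11)*11^0/0! + e^(-11)*11^1/1!
≈ 0.0000167017 + 0.0001837187
= 0.0002004204
≈ 0.000200

0.000200


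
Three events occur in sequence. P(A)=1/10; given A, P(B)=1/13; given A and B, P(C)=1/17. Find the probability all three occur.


P(A∩B∩C) = P(A) * P(B|A) * P(C|A∩B)
= 1/10 * 1/13 * 1/17
= 1/130 * 1/17 = 1/2210

1/2210


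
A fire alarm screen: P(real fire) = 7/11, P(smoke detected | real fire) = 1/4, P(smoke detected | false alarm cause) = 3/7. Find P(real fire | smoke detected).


P(A) = P(A|B)P(B) + P(A|B')P(B') = 1/4*7/11 + 3/7*4/11 = 97/308
P(B|A) = P(A|B)P(B)/P(A) = (7/44)/(97/308) = 49/97

49/97


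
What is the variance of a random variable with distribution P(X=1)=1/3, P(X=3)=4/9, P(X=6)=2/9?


E[X] = 3, E[X^2] = 37/3
Var(X) = E[X^2] - (E[X])^2 = 37/3 - (3)^2 = 10/3

10/3


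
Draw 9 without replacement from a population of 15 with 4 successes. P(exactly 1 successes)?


P(X=1) = C(4,1)*C(11,8) / C(15,9)
= 4*165 / 5005
= 660/5005 = 12/91

12/91


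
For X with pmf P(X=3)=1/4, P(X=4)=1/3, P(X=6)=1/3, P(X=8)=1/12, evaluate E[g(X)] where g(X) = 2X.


E[2X] = sum(g(x)*P(x))
= 6*1/4 + 8*1/3 + 12*1/3 + 16*1/12
= 19/2

19/2


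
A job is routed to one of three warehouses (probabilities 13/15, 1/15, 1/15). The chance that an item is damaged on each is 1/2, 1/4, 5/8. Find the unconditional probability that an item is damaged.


P(A) = P(A|B1)P(B1) + P(A|B2)P(B2) + P(A|B3)P(B3)
= 1/2*13/15 + 1/4*1/15 + 5/8*1/15
= 13/30 + 1/60 + 1/24 = 59/120

59/120


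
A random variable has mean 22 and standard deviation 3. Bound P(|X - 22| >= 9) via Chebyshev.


k = 9/3 = 3
Chebyshev: P(|X-mu| >= k*sigma) <= 1/k^2 = 1/3^2 = 1/9

1/9


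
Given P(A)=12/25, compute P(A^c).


P(A') = 1 - P(A) = 1 - 12/25 = 13/25

13/25


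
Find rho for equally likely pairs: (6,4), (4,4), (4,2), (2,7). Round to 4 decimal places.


Cov(X,Y) = -1.5000, Var(X) = 2.0000, Var(Y) = 3.1875
rho = Cov/(sqrt(VarX)*sqrt(VarY)) = -0.5941

-0.5941


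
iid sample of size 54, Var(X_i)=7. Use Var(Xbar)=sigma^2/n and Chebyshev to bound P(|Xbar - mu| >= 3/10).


Var(Xbar) = Var(X)/n = 7/54
Chebyshev: P(|Xbar-mu| >= 3/10) <= Var(Xbar)/(3/10)^2 = (7/54)/(9/100) = 350/243
Bound exceeds 1, so trivial bound: 1

1


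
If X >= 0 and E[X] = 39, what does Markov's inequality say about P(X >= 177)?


Markov: P(X >= a) <= E[X]/a
P(X >= 177) <= 39/177 = 13/59

13/59


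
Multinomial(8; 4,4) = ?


8! = 40320
Denominator: 4!=24 * 4!=24
Coefficient = 40320 / 576 = 70

70


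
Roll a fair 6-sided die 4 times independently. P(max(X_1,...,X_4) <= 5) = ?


P(max <= 5) = P(all X_i <= 5) = (P(X_1 <= 5))^4
= (5/6)^4 = 625/1296

625/1296


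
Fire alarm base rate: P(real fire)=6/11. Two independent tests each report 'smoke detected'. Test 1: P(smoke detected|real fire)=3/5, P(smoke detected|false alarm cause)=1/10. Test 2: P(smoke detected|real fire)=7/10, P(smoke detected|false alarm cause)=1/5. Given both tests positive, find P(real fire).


After test 1: P(+) = 3/5*6/11 + 1/10*5/11 = 41/110
P(B|+) = (18/55)/(41/110) = 36/41
After test 2 (use post1 as new prior): P(+) = 7/10*36/41 + 1/5*5/41 = 131/205
P(B|+,+) = (126/205)/(131/205) = 126/131

126/131


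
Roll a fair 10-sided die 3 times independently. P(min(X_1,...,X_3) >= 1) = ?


P(min >= 1) = P(all X_i >= 1) = (P(X_1 >= 1))^3
= (10/10)^3 = 1^3 = 1

1


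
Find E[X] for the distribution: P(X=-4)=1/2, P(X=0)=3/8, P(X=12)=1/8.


E[X] = sum(x * P(x))
= -4*1/2 + 0*3/8 + 12*1/8
= -1/2

-1/2


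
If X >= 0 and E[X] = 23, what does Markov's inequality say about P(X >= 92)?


Markov: P(X >= a) <= E[X]/a
P(X >= 92) <= 23/92 = 1/4

1/4


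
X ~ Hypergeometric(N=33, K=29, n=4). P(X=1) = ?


P(X=1) = C(29,1)*C(4,3) / C(33,4)
= 29*4 / 40920
= 116/40920 = 29/10230

29/10230


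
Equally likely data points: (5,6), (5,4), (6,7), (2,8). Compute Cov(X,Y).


E[X]=9/2, E[Y]=25/4, E[XY]=27
Cov(X,Y) = E[XY] - E[X]E[Y] = 27 - 9/2*25/4 = -9/8

-9/8


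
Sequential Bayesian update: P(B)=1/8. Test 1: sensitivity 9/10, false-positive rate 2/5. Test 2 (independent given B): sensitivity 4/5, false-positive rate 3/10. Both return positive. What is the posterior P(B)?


After test 1: P(+) = 9/10*1/8 + 2/5*7/8 = 37/80
P(B|+) = (9/80)/(37/80) = 9/37
After test 2 (use post1 as new prior): P(+) = 4/5*9/37 + 3/10*28/37 = 78/185
P(B|+,+) = (36/185)/(78/185) = 6/13

6/13


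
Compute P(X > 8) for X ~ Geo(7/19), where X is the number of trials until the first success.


P(X > 8) = P(first 8 trials all fail) = (1-p)^8 = (12/19)^8 = 429981696/16983563041

429981696/16983563041


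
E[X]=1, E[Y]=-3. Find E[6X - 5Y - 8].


E[6X - 5Y - 8] = 6*E[X] - 5*E[Y] - 8
= (6)*(1) + (-5)*(-3) + (-8)
= 6 + 15 - 8 = 13

13


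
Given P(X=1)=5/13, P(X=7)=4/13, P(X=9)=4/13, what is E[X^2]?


E[X^2] = sum(g(x)*P(x))
= 1*5/13 + 49*4/13 + 81*4/13
= 525/13

525/13


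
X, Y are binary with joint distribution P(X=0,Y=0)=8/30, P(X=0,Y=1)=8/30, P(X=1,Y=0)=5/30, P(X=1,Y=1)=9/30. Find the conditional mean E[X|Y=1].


P(Y=1) = 17/30
E[X|Y=1] = (0*8 + 1*9)/17 = 9/17

9/17


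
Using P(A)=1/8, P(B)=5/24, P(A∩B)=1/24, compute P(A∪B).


P(A∪B) = P(A) + P(B) - P(A∩B)
= 1/8 + 5/24 - 1/24 = 7/24

7/24


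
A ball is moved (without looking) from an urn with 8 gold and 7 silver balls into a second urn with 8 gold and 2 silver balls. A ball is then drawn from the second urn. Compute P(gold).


P(transfer gold) = 8/15; P(transfer silver) = 7/15
If gold transferred: Urn II has 9 gold of 11, so P(gold|gold moved) = 9/11
If silver transferred: Urn II has 8 gold of 11, so P(gold|silver moved) = 8/11
By total probability: P(gold) = 8/15*9/11 + 7/15*8/11 = 128/165

128/165


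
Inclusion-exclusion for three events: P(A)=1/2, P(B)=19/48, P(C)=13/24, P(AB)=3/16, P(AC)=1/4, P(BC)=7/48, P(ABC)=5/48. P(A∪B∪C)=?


P(A∪B∪C) = P(A)+P(B)+P(C) - P(AB)-P(AC)-P(BC) + P(ABC)
= 1/2+19/48+13/24 - 3/16-1/4-7/48 + 5/48
= 23/24

23/24


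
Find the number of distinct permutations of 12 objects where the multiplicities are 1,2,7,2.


12! = 479001600
Denominator: 1!=1 * 2!=2 * 7!=5040 * 2!=2
Coefficient = 479001600 / 20160 = 23760

23760


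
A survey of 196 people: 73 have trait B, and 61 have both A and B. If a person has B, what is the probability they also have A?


P(A|B) = P(A∩B)/P(B) = (61/196)/(73/196) = 61/73

61/73


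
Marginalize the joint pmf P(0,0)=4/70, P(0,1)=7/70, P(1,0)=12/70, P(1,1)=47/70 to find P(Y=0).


P(Y=0) = P(0,0)+P(1,0) = 4/70 + 12/70 = 16/70 = 8/35

8/35


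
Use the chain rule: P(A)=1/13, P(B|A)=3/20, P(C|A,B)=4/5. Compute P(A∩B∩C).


P(A∩B∩C) = P(A) * P(B|A) * P(C|A∩B)
= 1/13 * 3/20 * 4/5
= 3/260 * 4/5 = 3/325

3/325


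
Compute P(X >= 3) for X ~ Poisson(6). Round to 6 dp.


P(X>=3) = 1 - P(X<=2) = 1 - (e^(-6)*6^0/0! + e^(-6)*6^1/1! + e^(-6)*6^2/2!)
≈ 1 - (0.0024787522 + 0.0148725131 + 0.0446175392)
= 1 - 0.0619688045 = 0.9380311955
≈ 0.938031

0.938031


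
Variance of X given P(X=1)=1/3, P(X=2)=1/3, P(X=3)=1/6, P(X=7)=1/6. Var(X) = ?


E[X] = 8/3, E[X^2] = 34/3
Var(X) = E[X^2] - (E[X])^2 = 34/3 - (8/3)^2 = 38/9

38/9


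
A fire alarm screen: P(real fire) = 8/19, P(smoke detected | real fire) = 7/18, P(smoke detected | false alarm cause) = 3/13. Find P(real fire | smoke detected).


P(A) = P(A|B)P(B) + P(A|B')P(B') = 7/18*8/19 + 3/13*11/19 = 661/2223
P(B|A) = P(A|B)P(B)/P(A) = (28/171)/(661/2223) = 364/661

364/661


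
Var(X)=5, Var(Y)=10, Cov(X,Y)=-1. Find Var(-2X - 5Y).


Var(-2X - 5Y) = (-2)^2*Var(X) + (-5)^2*Var(Y) + 2*(-2)*(-5)*Cov(X,Y)
= 4*5 + 25*10 + 20*(-1)
= 20 + 250 - 20 = 250

250


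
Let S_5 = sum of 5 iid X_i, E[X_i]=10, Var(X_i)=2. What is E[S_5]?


E[S_n] = n*E[X_1] = 5*10 = 50

50


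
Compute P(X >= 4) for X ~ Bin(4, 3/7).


P(X>=4) = P(X=4)
= 81/2401
= 81/2401

81/2401


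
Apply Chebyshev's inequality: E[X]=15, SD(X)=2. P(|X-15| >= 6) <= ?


k = 6/2 = 3
Chebyshev: P(|X-mu| >= k*sigma) <= 1/k^2 = 1/3^2 = 1/9

1/9


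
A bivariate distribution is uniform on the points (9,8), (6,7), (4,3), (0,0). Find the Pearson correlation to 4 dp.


Cov(X,Y) = 10.1250, Var(X) = 10.6875, Var(Y) = 10.2500
rho = Cov/(sqrt(VarX)*sqrt(VarY)) = 0.9674

0.9674


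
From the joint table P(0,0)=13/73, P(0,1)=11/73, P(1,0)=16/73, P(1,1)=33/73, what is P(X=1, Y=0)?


Read from table: P(X=1, Y=0) = 16/73

16/73


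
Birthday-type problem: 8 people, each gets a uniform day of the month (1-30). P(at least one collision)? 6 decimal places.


P(all different) = prod((30-i)/30 for i=0..7) = 0.359686
P(at least one match) = 1 - 0.359686 = 0.640314

0.640314


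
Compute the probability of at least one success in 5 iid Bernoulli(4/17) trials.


P(at least one) = 1 - P(none)
P(none) = (1 - 4/17)^5 = (13/17)^5 = 371293/1419857
P(at least one) = 1 - 371293/1419857 = 1048564/1419857

1048564/1419857


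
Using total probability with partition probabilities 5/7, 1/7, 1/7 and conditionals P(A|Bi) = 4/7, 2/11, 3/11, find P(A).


P(A) = P(A|B1)P(B1) + P(A|B2)P(B2) + P(A|B3)P(B3)
= 4/7*5/7 + 2/11*1/7 + 3/11*1/7
= 20/49 + 2/77 + 3/77 = 255/539

255/539


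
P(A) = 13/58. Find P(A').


P(A') = 1 - P(A) = 1 - 13/58 = 45/58

45/58


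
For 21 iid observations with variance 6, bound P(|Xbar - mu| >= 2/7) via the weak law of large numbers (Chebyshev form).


Var(Xbar) = Var(X)/n = 6/21
Chebyshev: P(|Xbar-mu| >= 2/7) <= Var(Xbar)/(2/7)^2 = (2/7)/(4/49) = 7/2
Bound exceeds 1, so trivial bound: 1

1


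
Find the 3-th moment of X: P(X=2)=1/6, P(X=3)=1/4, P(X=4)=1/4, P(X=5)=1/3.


E[X^3] = sum(x^3 * P(x))
= 8*1/6 + 27*1/4 + 64*1/4 + 125*1/3
= 263/4

263/4


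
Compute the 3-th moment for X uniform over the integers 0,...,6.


E[X^3] = (1/7) * sum(x^3 for x=0..6)
= 441/7 = 63

63


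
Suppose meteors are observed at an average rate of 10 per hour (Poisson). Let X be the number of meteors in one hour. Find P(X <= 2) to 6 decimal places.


P(X<=2) = e^(-10)*10^0/0! + e^(-10)*10^1/1! + e^(-10)*10^2/2!
≈ 0.0000453999 + 0.0004539993 + 0.0022699965
= 0.0027693957
≈ 0.002769

0.002769


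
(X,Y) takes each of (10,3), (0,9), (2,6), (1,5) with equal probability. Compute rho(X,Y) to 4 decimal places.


Cov(X,Y) = -6.9375, Var(X) = 15.6875, Var(Y) = 4.6875
rho = Cov/(sqrt(VarX)*sqrt(VarY)) = -0.8090

-0.8090


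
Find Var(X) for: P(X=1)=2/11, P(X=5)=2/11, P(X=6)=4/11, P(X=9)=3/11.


E[X] = 63/11, E[X^2] = 439/11
Var(X) = E[X^2] - (E[X])^2 = 439/11 - (63/11)^2 = 860/121

860/121


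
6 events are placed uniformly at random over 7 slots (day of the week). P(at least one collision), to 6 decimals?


P(all different) = prod((7-i)/7 for i=0..5) = 0.042839
P(at least one match) = 1 - 0.042839 = 0.957161

0.957161


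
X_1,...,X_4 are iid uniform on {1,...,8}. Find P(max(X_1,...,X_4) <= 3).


P(max <= 3) = P(all X_i <= 3) = (P(X_1 <= 3))^4
= (3/8)^4 = 81/4096

81/4096


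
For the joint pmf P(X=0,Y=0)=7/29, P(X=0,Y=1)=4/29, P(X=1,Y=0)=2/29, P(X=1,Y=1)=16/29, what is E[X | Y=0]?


P(Y=0) = 9/29
E[X|Y=0] = (0*7 + 1*2)/9 = 2/9

2/9


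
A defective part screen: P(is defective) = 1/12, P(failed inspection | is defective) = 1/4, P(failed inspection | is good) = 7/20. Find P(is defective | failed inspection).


P(A) = P(A|B)P(B) + P(A|B')P(B') = 1/4*1/12 + 7/20*11/12 = 41/120
P(B|A) = P(A|B)P(B)/P(A) = (1/48)/(41/120) = 5/82

5/82


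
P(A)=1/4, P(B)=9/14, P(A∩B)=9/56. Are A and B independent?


P(A)*P(B) = 1/4*9/14 = 9/56
P(A∩B) = 9/56, which equals P(A)P(B), so independent

Yes, A and B are independent


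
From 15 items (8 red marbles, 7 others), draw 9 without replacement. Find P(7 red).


P(X=7) = C(8,7)*C(7,2) / C(15,9)
= 8*21 / 5005
= 168/5005 = 24/715

24/715


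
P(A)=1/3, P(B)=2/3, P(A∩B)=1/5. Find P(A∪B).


P(A∪B) = P(A) + P(B) - P(A∩B)
= 1/3 + 2/3 - 1/5 = 4/5

4/5


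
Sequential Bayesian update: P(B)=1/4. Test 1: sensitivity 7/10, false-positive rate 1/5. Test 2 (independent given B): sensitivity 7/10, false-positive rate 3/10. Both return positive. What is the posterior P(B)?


After test 1: P(+) = 7/10*1/4 + 1/5*3/4 = 13/40
P(B|+) = (7/40)/(13/40) = 7/13
After test 2 (use post1 as new prior): P(+) = 7/10*7/13 + 3/10*6/13 = 67/130
P(B|+,+) = (49/130)/(67/130) = 49/67

49/67


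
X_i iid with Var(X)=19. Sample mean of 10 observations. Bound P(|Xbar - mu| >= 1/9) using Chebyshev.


Var(Xbar) = Var(X)/n = 19/10
Chebyshev: P(|Xbar-mu| >= 1/9) <= Var(Xbar)/(1/9)^2 = (19/10)/(1/81) = 1539/10
Bound exceeds 1, so trivial bound: 1

1


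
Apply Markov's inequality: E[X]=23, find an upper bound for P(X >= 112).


Markov: P(X >= a) <= E[X]/a
P(X >= 112) <= 23/112

23/112


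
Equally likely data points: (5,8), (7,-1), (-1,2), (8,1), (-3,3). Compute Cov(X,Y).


E[X]=16/5, E[Y]=13/5, E[XY]=6
Cov(X,Y) = E[XY] - E[X]E[Y] = 6 - 16/5*13/5 = -58/25

-58/25


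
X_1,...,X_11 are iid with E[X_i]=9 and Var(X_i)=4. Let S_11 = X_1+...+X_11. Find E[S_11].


E[S_n] = n*E[X_1] = 11*9 = 99

99


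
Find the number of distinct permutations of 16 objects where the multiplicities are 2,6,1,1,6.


16! = 20922789888000
Denominator: 2!=2 * 6!=720 * 1!=1 * 1!=1 * 6!=720
Coefficient = 20922789888000 / 1036800 = 20180160

20180160


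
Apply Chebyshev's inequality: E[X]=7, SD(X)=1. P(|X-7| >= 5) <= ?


k = 5/1 = 5
Chebyshev: P(|X-mu| >= k*sigma) <= 1/k^2 = 1/5^2 = 1/25

1/25


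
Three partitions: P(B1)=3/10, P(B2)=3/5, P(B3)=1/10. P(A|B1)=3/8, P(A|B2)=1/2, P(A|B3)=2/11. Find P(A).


P(A) = P(A|B1)P(B1) + P(A|B2)P(B2) + P(A|B3)P(B3)
= 3/8*3/10 + 1/2*3/5 + 2/11*1/10
= 9/80 + 3/10 + 1/55 = 379/880

379/880


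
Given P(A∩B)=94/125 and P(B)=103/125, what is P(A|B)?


P(A|B) = P(A∩B)/P(B) = (94/125)/(103/125) = 94/103

94/103


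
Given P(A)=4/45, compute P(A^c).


P(A') = 1 - P(A) = 1 - 4/45 = 41/45

41/45


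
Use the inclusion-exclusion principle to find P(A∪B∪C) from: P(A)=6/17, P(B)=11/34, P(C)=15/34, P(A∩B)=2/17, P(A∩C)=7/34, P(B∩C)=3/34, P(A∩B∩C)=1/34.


P(A∪B∪C) = P(A)+P(B)+P(C) - P(AB)-P(AC)-P(BC) + P(ABC)
= 6/17+11/34+15/34 - 2/17-7/34-3/34 + 1/34
= 25/34

25/34


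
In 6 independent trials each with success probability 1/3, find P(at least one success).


P(at least one) = 1 - P(none)
P(none) = (1 - 1/3)^6 = (2/3)^6 = 64/729
P(at least one) = 1 - 64/729 = 665/729

665/729


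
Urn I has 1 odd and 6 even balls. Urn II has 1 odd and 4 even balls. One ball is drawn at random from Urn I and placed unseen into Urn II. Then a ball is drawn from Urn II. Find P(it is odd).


P(transfer odd) = 1/7; P(transfer even) = 6/7
If odd transferred: Urn II has 2 odd of 6, so P(odd|odd moved) = 1/3
If even transferred: Urn II has 1 odd of 6, so P(odd|even moved) = 1/6
By total probability: P(odd) = 1/7*1/3 + 6/7*1/6 = 4/21

4/21


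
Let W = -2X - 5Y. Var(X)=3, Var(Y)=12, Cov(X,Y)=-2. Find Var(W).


Var(-2X - 5Y) = (-2)^2*Var(X) + (-5)^2*Var(Y) + 2*(-2)*(-5)*Cov(X,Y)
= 4*3 + 25*12 + 20*(-2)
= 12 + 300 - 40 = 272

272


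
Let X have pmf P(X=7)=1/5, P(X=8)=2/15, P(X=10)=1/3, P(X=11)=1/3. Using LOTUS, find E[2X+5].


E[2X+5] = sum(g(x)*P(x))
= 19*1/5 + 21*2/15 + 25*1/3 + 27*1/3
= 359/15

359/15


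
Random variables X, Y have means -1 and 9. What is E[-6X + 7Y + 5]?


E[-6X + 7Y + 5] = -6*E[X] + 7*E[Y] + 5
= (-6)*(-1) + (7)*(9) + (5)
= 6 + 63 + 5 = 74

74


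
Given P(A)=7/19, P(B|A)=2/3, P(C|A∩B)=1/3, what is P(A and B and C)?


P(A∩B∩C) = P(A) * P(B|A) * P(C|A∩B)
= 7/19 * 2/3 * 1/3
= 14/57 * 1/3 = 14/171

14/171


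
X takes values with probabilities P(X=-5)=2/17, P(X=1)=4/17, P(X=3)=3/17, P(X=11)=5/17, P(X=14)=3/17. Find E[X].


E[X] = sum(x * P(x))
= -5*2/17 + 1*4/17 + 3*3/17 + 11*5/17 + 14*3/17
= 100/17

100/17


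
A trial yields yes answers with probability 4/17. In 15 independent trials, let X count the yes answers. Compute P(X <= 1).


P(X<=1) = P(X=0) + P(X=1)
= 51185893014090757/2862423051509815793 + 236242583141957340/2862423051509815793
= 287428476156048097/2862423051509815793

287428476156048097/2862423051509815793


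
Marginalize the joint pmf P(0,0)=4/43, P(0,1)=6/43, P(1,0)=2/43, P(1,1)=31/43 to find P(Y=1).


P(Y=1) = P(0,1)+P(1,1) = 6/43 + 31/43 = 37/43

37/43


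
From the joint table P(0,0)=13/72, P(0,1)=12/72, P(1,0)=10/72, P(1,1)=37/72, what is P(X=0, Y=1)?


Read from table: P(X=0, Y=1) = 12/72 = 1/6

1/6


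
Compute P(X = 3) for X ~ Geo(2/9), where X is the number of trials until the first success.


P(X=3) = (1-p)^2 * p = (7/9)^2 * 2/9
= 49/81 * 2/9 = 98/729

98/729


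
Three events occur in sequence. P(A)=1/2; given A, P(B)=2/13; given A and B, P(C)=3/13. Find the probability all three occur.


P(A∩B∩C) = P(A) * P(B|A) * P(C|A∩B)
= 1/2 * 2/13 * 3/13
= 1/13 * 3/13 = 3/169

3/169


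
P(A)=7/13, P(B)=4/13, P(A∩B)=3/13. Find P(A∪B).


P(A∪B) = P(A) + P(B) - P(A∩B)
= 7/13 + 4/13 - 3/13 = 8/13

8/13


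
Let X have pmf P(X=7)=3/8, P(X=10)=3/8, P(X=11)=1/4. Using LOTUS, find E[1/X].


E[1/X] = sum(g(x)*P(x))
= 1/7*3/8 + 1/10*3/8 + 1/11*1/4
= 701/6160

701/6160


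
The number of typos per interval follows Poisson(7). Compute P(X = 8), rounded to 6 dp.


P(X=8) = e^(-7) * 7^8 / 8!
≈ 0.0009118819656 * 5764801 / 40320
≈ 0.130377

0.130377


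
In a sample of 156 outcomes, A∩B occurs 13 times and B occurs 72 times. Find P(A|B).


P(A|B) = P(A∩B)/P(B) = (13/156)/(72/156) = 13/72

13/72


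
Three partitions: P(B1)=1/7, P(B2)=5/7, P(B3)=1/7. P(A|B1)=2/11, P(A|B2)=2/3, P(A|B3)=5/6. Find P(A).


P(A) = P(A|B1)P(B1) + P(A|B2)P(B2) + P(A|B3)P(B3)
= 2/11*1/7 + 2/3*5/7 + 5/6*1/7
= 2/77 + 10/21 + 5/42 = 41/66

41/66


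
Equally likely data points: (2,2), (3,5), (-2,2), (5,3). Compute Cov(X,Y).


E[X]=2, E[Y]=3, E[XY]=15/2
Cov(X,Y) = E[XY] - E[X]E[Y] = 15/2 - 2*3 = 3/2

3/2


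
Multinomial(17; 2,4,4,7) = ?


17! = 355687428096000
Denominator: 2!=2 * 4!=24 * 4!=24 * 7!=5040
Coefficient = 355687428096000 / 5806080 = 61261200

61261200


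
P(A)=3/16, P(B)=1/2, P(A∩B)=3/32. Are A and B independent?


P(A)*P(B) = 3/16*1/2 = 3/32
P(A∩B) = 3/32, which equals P(A)P(B), so independent

Yes, A and B are independent


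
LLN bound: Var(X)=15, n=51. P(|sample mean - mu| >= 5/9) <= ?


Var(Xbar) = Var(X)/n = 15/51
Chebyshev: P(|Xbar-mu| >= 5/9) <= Var(Xbar)/(5/9)^2 = (5/17)/(25/81) = 81/85

81/85


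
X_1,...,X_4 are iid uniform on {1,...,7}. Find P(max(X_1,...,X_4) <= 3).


P(max <= 3) = P(all X_i <= 3) = (P(X_1 <= 3))^4
= (3/7)^4 = 81/2401

81/2401


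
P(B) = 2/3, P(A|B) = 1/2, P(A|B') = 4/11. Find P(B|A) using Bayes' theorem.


P(A) = P(A|B)P(B) + P(A|B')P(B') = 1/2*2/3 + 4/11*1/3 = 5/11
P(B|A) = P(A|B)P(B)/P(A) = (1/3)/(5/11) = 11/15

11/15


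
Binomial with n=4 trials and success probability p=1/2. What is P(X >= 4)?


P(X>=4) = P(X=4)
= 1/16
= 1/16

1/16


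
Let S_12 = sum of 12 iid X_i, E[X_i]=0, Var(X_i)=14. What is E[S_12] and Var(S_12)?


E[S_n] = n*mu = 12*0 = 0
Var(S_n) = n*sigma^2 = 12*14 = 168

E[S_12]=0, Var(S_12)=168


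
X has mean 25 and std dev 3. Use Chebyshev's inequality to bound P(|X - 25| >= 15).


k = 15/3 = 5
Chebyshev: P(|X-mu| >= k*sigma) <= 1/k^2 = 1/5^2 = 1/25

1/25


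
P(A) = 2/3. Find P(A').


P(A') = 1 - P(A) = 1 - 2/3 = 1/3

1/3


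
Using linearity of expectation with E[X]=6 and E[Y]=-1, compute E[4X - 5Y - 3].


E[4X - 5Y - 3] = 4*E[X] - 5*E[Y] - 3
= (4)*(6) + (-5)*(-1) + (-3)
= 24 + 5 - 3 = 26

26


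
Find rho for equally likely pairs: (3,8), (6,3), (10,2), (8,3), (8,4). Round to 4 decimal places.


Cov(X,Y) = -4.4000, Var(X) = 5.6000, Var(Y) = 4.4000
rho = Cov/(sqrt(VarX)*sqrt(VarY)) = -0.8864

-0.8864


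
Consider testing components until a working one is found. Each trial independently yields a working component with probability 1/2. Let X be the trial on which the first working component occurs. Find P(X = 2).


P(X=2) = (1-p)^1 * p = (1/2)^1 * 1/2
= 1/2 * 1/2 = 1/4

1/4


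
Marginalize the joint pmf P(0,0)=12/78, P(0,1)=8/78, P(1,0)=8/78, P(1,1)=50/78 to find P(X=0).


P(X=0) = P(0,0)+P(0,1) = 12/78 + 8/78 = 20/78 = 10/39

10/39


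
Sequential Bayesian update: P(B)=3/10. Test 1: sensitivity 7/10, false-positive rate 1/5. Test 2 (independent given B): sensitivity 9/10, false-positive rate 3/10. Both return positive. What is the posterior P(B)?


After test 1: P(+) = 7/10*3/10 + 1/5*7/10 = 7/20
P(B|+) = (21/100)/(7/20) = 3/5
After test 2 (use post1 as new prior): P(+) = 9/10*3/5 + 3/10*2/5 = 33/50
P(B|+,+) = (27/50)/(33/50) = 9/11

9/11


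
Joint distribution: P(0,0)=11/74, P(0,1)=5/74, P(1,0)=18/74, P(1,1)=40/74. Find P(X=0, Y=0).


Read from table: P(X=0, Y=0) = 11/74

11/74


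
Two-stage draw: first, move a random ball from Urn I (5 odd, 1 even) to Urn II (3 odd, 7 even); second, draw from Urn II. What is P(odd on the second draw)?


P(transfer odd) = 5/6; P(transfer even) = 1/6
If odd transferred: Urn II has 4 odd of 11, so P(odd|odd moved) = 4/11
If even transferred: Urn II has 3 odd of 11, so P(odd|even moved) = 3/11
By total probability: P(odd) = 5/6*4/11 + 1/6*3/11 = 23/66

23/66


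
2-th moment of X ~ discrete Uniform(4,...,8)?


E[X^2] = (1/5) * sum(x^2 for x=4..8)
= 190/5 = 38

38


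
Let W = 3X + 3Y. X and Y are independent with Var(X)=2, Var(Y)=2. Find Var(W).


Independence => Cov(X,Y)=0
Var(3X + 3Y) = 3^2*Var(X) + 3^2*Var(Y)
= 9*2 + 9*2 = 36

36


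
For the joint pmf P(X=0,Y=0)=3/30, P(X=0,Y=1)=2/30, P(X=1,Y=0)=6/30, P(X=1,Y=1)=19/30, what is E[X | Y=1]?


P(Y=1) = 21/30
E[X|Y=1] = (0*2 + 1*19)/21 = 19/21

19/21


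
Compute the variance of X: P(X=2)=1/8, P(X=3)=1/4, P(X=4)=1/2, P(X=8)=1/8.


E[X] = 4, E[X^2] = 75/4
Var(X) = E[X^2] - (E[X])^2 = 75/4 - (4)^2 = 11/4

11/4


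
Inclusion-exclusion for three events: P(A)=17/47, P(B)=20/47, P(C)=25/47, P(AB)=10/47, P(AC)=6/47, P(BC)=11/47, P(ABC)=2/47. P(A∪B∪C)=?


P(A∪B∪C) = P(A)+P(B)+P(C) - P(AB)-P(AC)-P(BC) + P(ABC)
= 17/47+20/47+25/47 - 10/47-6/47-11/47 + 2/47
= 37/47

37/47


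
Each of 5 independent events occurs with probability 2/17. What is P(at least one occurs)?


P(at least one) = 1 - P(none)
P(none) = (1 - 2/17)^5 = (15/17)^5 = 759375/1419857
P(at least one) = 1 - 759375/1419857 = 660482/1419857

660482/1419857


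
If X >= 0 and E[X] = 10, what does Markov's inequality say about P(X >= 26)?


Markov: P(X >= a) <= E[X]/a
P(X >= 26) <= 10/26 = 5/13

5/13


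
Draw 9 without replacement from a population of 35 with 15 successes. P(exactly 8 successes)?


P(X=8) = C(15,8)*C(20,1) / C(35,9)
= 6435*20 / 70607460
= 128700/70607460 = 195/106981

195/106981


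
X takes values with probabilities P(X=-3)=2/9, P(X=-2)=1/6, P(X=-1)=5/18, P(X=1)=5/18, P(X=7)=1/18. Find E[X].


E[X] = sum(x * P(x))
= -3*2/9 - 2*1/6 - 1*5/18 + 1*5/18 + 7*1/18
= -11/18

-11/18


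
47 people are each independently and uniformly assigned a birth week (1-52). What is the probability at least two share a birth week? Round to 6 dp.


P(all different) = prod((52-i)/52 for i=0..46) = 0.000000
P(at least one match) = 1 - 0.000000 = 1.000000

1.000000


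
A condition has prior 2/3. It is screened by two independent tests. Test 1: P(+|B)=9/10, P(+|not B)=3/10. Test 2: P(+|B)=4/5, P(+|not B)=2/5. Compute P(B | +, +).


After test 1: P(+) = 9/10*2/3 + 3/10*1/3 = 7/10
P(B|+) = (3/5)/(7/10) = 6/7
After test 2 (use post1 as new prior): P(+) = 4/5*6/7 + 2/5*1/7 = 26/35
P(B|+,+) = (24/35)/(26/35) = 12/13

12/13


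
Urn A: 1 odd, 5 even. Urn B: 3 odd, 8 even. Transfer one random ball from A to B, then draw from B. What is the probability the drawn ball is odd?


P(transfer odd) = 1/6; P(transfer even) = 5/6
If odd transferred: Urn II has 4 odd of 12, so P(odd|odd moved) = 1/3
If even transferred: Urn II has 3 odd of 12, so P(odd|even moved) = 1/4
By total probability: P(odd) = 1/6*1/3 + 5/6*1/4 = 19/72

19/72


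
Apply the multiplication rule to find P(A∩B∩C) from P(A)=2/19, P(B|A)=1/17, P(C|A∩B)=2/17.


P(A∩B∩C) = P(A) * P(B|A) * P(C|A∩B)
= 2/19 * 1/17 * 2/17
= 2/323 * 2/17 = 4/5491

4/5491


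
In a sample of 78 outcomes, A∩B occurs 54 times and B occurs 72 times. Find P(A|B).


P(A|B) = P(A∩B)/P(B) = (54/78)/(72/78) = 54/72 = 3/4

3/4


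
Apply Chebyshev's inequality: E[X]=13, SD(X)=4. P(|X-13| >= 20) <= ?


k = 20/4 = 5
Chebyshev: P(|X-mu| >= k*sigma) <= 1/k^2 = 1/5^2 = 1/25

1/25


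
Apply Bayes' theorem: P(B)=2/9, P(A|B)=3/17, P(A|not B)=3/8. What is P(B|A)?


P(A) = P(A|B)P(B) + P(A|B')P(B') = 3/17*2/9 + 3/8*7/9 = 45/136
P(B|A) = P(A|B)P(B)/P(A) = (2/51)/(45/136) = 16/135

16/135
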